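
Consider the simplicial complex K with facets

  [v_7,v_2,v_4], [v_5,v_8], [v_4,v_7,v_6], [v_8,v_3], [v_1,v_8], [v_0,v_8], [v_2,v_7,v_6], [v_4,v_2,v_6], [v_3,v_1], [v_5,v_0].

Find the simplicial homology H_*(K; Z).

We work with the vertex ordering v_0 < v_1 < v_2 < v_3 < v_4 < v_5 < v_6 < v_7 < v_8. The simplices of K, each written with vertices in increasing order, are:

  0-simplices (9): [v_0], [v_1], [v_2], [v_3], [v_4], [v_5], [v_6], [v_7], [v_8]
  1-simplices (12): [v_0,v_5], [v_0,v_8], [v_1,v_3], [v_1,v_8], [v_2,v_4], [v_2,v_6], [v_2,v_7], [v_3,v_8], [v_4,v_6], [v_4,v_7], [v_5,v_8], [v_6,v_7]
  2-simplices (4): [v_2,v_4,v_6], [v_2,v_4,v_7], [v_2,v_6,v_7], [v_4,v_6,v_7]

Hence C_0 ≅ Z^9, C_1 ≅ Z^12, C_2 ≅ Z^4.

Boundary ∂_1: C_1 → C_0 is given by ∂[p,q] = [q] − [p].
As a 9×12 matrix over Z this has rank 7, with invariant factors (1,1,1,1,1,1,1).

∂_2: C_2 → C_1 maps a triangle to the signed sum of its edges. For instance
  ∂[v_2,v_6,v_7] = [v_6,v_7] − [v_2,v_7] + [v_2,v_6],
  ∂[v_2,v_4,v_6] = [v_4,v_6] − [v_2,v_6] + [v_2,v_4].
The resulting 12×4 matrix has rank 3, and its Smith normal form has invariant factors (1,1,1).

Now H_k = ker ∂_k / im ∂_{k+1}, so:

  H_0: rank C_0 − rank ∂_1 = 9 − 7 = 2, and the invariant factors of ∂_1 are all 1, so H_0 = Z^2.
  H_1: rank ker ∂_1 − rank ∂_2 = (12 − 7) − 3 = 2, and the invariant factors of ∂_2 are all 1, so H_1 = Z^2.
  H_2: rank ker ∂_2 − rank ∂_3 = (4 − 3) − 0 = 1, and there is no ∂_3, so H_2 = Z.

H_0 ≅ Z^2,  H_1 ≅ Z^2,  H_2 ≅ Z.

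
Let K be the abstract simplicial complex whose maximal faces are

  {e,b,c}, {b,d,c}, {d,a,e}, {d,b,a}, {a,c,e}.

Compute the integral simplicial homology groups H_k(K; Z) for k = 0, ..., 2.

Order the vertices as a < b < c < d < e. Listing each simplex with vertices in this order, K has dimension 2 with simplices:

  0-simplices (5): a, b, c, d, e
  1-simplices (10): ab, ac, ad, ae, bc, bd, be, cd, ce, de
  2-simplices (5): abd, ace, ade, bcd, bce

so the chain groups are C_0 ≅ Z^5, C_1 ≅ Z^10, C_2 ≅ Z^5.

∂_1: C_1 → C_0 maps an edge to its endpoints' difference, ∂[p,q] = q − p. For instance
  ∂be = e − b.
As a 5×10 matrix over Z this has rank 4, with invariant factors (1,1,1,1).

Boundary ∂_2: C_2 → C_1 acts by ∂[p,q,r] = [q,r] − [p,r] + [p,q]. For instance
  ∂ade = de − ae + ad,
  ∂abd = bd − ad + ab.
As a 10×5 matrix over Z this has rank 5, with invariant factors (1,1,1,1,1).

From H_k ≅ ker(∂_k) / im(∂_{k+1}) we obtain:

  H_0: rank C_0 − rank ∂_1 = 5 − 4 = 1, and the invariant factors of ∂_1 are all 1, so H_0 = Z.
  H_1: rank ker ∂_1 − rank ∂_2 = (10 − 4) − 5 = 1, and the invariant factors of ∂_2 are all 1, so H_1 = Z.
  H_2: rank ker ∂_2 − rank ∂_3 = (5 − 5) − 0 = 0, and there is no ∂_3, so H_2 = 0.

(K is a triangulation of the Möbius band.)

H_0 = Z,  H_1 = Z,  H_2 = 0.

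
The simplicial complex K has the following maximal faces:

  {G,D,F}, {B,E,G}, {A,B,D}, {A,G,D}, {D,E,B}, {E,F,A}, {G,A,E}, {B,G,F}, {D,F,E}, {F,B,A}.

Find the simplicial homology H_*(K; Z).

H_0 = Z,  H_1 = Z/2,  H_2 = 0.

Order the vertices as A < B < D < E < F < G. Listing each simplex with vertices in this order, K has dimension 2 with simplices:

  0-simplices (6): A, B, D, E, F, G
  1-simplices (15): AB, AD, AE, AF, AG, BD, BE, BF, BG, DE, DF, DG, EF, EG, FG
  2-simplices (10): ABD, ABF, ADG, AEF, AEG, BDE, BEG, BFG, DEF, DFG

so the chain groups are C_0 ≅ Z^6, C_1 ≅ Z^15, C_2 ≅ Z^10.

∂_1: C_1 → C_0 is given by ∂[p,q] = [q] − [p]. For instance
  ∂DG = G − D.
The 6×15 boundary matrix has rank 5 and Smith normal form diag(1,1,1,1,1).

Boundary ∂_2: C_2 → C_1 sends each 2-simplex [p,q,r] to [q,r] − [p,r] + [p,q]. For instance
  ∂BEG = EG − BG + BE,
  ∂BFG = FG − BG + BF.
The 15×10 boundary matrix has rank 10 and Smith normal form diag(1,1,1,1,1,1,1,1,1,2).

Reading off H_k = ker ∂_k / im ∂_{k+1}:

  H_0: rank C_0 − rank ∂_1 = 6 − 5 = 1, and the invariant factors of ∂_1 are all 1, so H_0 = Z.
  H_1: rank ker ∂_1 − rank ∂_2 = (15 − 5) − 10 = 0, and ∂_2 has invariant factor 2 > 1, so H_1 = Z/2.
  H_2: rank ker ∂_2 − rank ∂_3 = (10 − 10) − 0 = 0, and there is no ∂_3, so H_2 = 0.

As a check, the Euler characteristic is 6 − 15 + 10 = 1, which agrees with 1 − 0 + 0 = 1.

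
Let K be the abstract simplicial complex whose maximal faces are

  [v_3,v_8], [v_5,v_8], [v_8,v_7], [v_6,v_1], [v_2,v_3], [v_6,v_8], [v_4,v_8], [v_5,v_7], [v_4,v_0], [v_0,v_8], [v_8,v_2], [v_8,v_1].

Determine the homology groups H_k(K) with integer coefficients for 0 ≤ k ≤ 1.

We work with the vertex ordering v_0 < v_1 < v_2 < v_3 < v_4 < v_5 < v_6 < v_7 < v_8. The simplices of K, each written with vertices in increasing order, are:

  0-simplices (9): [v_0], [v_1], [v_2], [v_3], [v_4], [v_5], [v_6], [v_7], [v_8]
  1-simplices (12): [v_0,v_4], [v_0,v_8], [v_1,v_6], [v_1,v_8], [v_2,v_3], [v_2,v_8], [v_3,v_8], [v_4,v_8], [v_5,v_7], [v_5,v_8], [v_6,v_8], [v_7,v_8]

giving chain groups C_0 ≅ Z^9, C_1 ≅ Z^12.

The boundary map ∂_1: C_1 → C_0 sends each edge [p,q] (with p < q) to q − p. For instance
  ∂[v_2,v_8] = [v_8] − [v_2].
This gives a 9×12 integer matrix of rank 8; reducing to Smith normal form yields diagonal entries (1,1,1,1,1,1,1,1).

From H_k ≅ ker(∂_k) / im(∂_{k+1}) we obtain:

  H_0: rank C_0 − rank ∂_1 = 9 − 8 = 1, and the invariant factors of ∂_1 are all 1, so H_0 ≅ Z.
  H_1: rank ker ∂_1 − rank ∂_2 = (12 − 8) − 0 = 4, and there is no ∂_2, so H_1 ≅ Z^4.

(K is a triangulation of a wedge of 4 circles.)

H_0 = Z,  H_1 = Z^4.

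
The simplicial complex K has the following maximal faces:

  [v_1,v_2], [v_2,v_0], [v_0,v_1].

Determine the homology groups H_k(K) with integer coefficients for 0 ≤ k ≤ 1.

H_0 ≅ Z,  H_1 ≅ Z.

We work with the vertex ordering v_0 < v_1 < v_2. The simplices of K, each written with vertices in increasing order, are:

  0-simplices (3): [v_0], [v_1], [v_2]
  1-simplices (3): [v_0,v_1], [v_0,v_2], [v_1,v_2]

so the chain groups are C_0 ≅ Z^3, C_1 ≅ Z^3.

The boundary map ∂_1: C_1 → C_0 maps an edge to its endpoints' difference, ∂[p,q] = q − p. For instance
  ∂[v_1,v_2] = [v_2] − [v_1].
The resulting 3×3 matrix has rank 2, and its Smith normal form has invariant factors (1,1).

Reading off H_k = ker ∂_k / im ∂_{k+1}:

  H_0: rank C_0 − rank ∂_1 = 3 − 2 = 1, and the invariant factors of ∂_1 are all 1, so H_0 = Z.
  H_1: rank ker ∂_1 − rank ∂_2 = (3 − 2) − 0 = 1, and there is no ∂_2, so H_1 = Z.

(K is a triangulation of the circle S^1.)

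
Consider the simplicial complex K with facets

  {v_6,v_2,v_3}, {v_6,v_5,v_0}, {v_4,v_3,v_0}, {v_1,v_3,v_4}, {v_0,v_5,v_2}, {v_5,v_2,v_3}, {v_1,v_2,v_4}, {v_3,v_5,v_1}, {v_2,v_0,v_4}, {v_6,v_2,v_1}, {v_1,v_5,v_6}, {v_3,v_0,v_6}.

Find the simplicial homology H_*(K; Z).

H_0 ≅ Z,  H_1 ≅ Z/2,  H_2 = 0.

We work with the vertex ordering v_0 < v_1 < v_2 < v_3 < v_4 < v_5 < v_6. The simplices of K, each written with vertices in increasing order, are:

  0-simplices (7): [v_0], [v_1], [v_2], [v_3], [v_4], [v_5], [v_6]
  1-simplices (18): (18 of them)
  2-simplices (12): (12 of them)

giving chain groups C_0 ≅ Z^7, C_1 ≅ Z^18, C_2 ≅ Z^12.

The boundary map ∂_1: C_1 → C_0 maps an edge to its endpoints' difference, ∂[p,q] = q − p. For instance
  ∂[v_2,v_3] = [v_3] − [v_2].
The 7×18 boundary matrix has rank 6 and Smith normal form diag(1,1,1,1,1,1).

Boundary ∂_2: C_2 → C_1 acts by ∂[p,q,r] = [q,r] − [p,r] + [p,q]. For instance
  ∂[v_0,v_5,v_6] = [v_5,v_6] − [v_0,v_6] + [v_0,v_5],
  ∂[v_0,v_3,v_4] = [v_3,v_4] − [v_0,v_4] + [v_0,v_3].
The 18×12 boundary matrix has rank 12 and Smith normal form diag(1,1,1,1,1,1,1,1,1,1,1,2).

Now H_k = ker ∂_k / im ∂_{k+1}, so:

  H_0: rank C_0 − rank ∂_1 = 7 − 6 = 1, and the invariant factors of ∂_1 are all 1, so H_0 ≅ Z.
  H_1: rank ker ∂_1 − rank ∂_2 = (18 − 6) − 12 = 0, and ∂_2 has invariant factor 2 > 1, so H_1 ≅ Z/2.
  H_2: rank ker ∂_2 − rank ∂_3 = (12 − 12) − 0 = 0, and there is no ∂_3, so H_2 ≅ 0.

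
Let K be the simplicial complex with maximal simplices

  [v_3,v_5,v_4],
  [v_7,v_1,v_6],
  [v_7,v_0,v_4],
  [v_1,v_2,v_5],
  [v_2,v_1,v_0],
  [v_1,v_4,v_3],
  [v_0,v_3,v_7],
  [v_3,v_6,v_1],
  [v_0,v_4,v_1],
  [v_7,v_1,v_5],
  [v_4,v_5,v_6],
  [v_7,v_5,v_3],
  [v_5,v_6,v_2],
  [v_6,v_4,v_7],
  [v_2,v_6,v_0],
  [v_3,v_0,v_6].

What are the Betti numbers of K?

b_0 = 1, b_1 = 2, b_2 = 1.

Order the vertices as v_0 < v_1 < v_2 < v_3 < v_4 < v_5 < v_6 < v_7. Listing each simplex with vertices in this order, K has dimension 2 with simplices:

  0-simplices (8): [v_0], [v_1], [v_2], [v_3], [v_4], [v_5], [v_6], [v_7]
  1-simplices (24): (24 of them)
  2-simplices (16): (16 of them)

giving chain groups C_0 ≅ Z^8, C_1 ≅ Z^24, C_2 ≅ Z^16.

The boundary map ∂_1: C_1 → C_0 maps an edge to its endpoints' difference, ∂[p,q] = q − p.
This gives a 8×24 integer matrix of rank 7; reducing to Smith normal form yields diagonal entries (1,1,1,1,1,1,1).

The boundary map ∂_2: C_2 → C_1 maps a triangle to the signed sum of its edges. For instance
  ∂[v_4,v_6,v_7] = [v_6,v_7] − [v_4,v_7] + [v_4,v_6],
  ∂[v_0,v_3,v_7] = [v_3,v_7] − [v_0,v_7] + [v_0,v_3].
The 24×16 boundary matrix has rank 15 and Smith normal form diag(1,1,1,1,1,1,1,1,1,1,1,1,1,1,1).

Computing H_k = (kernel of ∂_k) / (image of ∂_{k+1}):

  H_0: rank C_0 − rank ∂_1 = 8 − 7 = 1, and the invariant factors of ∂_1 are all 1, so H_0 = Z.
  H_1: rank ker ∂_1 − rank ∂_2 = (24 − 7) − 15 = 2, and the invariant factors of ∂_2 are all 1, so H_1 = Z^2.
  H_2: rank ker ∂_2 − rank ∂_3 = (16 − 15) − 0 = 1, and there is no ∂_3, so H_2 = Z.

Hence the Betti numbers are b_0 = 1, b_1 = 2, b_2 = 1.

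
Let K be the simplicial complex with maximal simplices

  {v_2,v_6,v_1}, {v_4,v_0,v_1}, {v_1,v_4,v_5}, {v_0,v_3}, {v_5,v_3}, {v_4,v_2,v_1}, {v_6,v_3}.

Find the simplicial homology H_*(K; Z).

We work with the vertex ordering v_0 < v_1 < v_2 < v_3 < v_4 < v_5 < v_6. The simplices of K, each written with vertices in increasing order, are:

  0-simplices (7): [v_0], [v_1], [v_2], [v_3], [v_4], [v_5], [v_6]
  1-simplices (12): [v_0,v_1], [v_0,v_3], [v_0,v_4], [v_1,v_2], [v_1,v_4], [v_1,v_5], [v_1,v_6], [v_2,v_4], [v_2,v_6], [v_3,v_5], [v_3,v_6], [v_4,v_5]
  2-simplices (4): [v_0,v_1,v_4], [v_1,v_2,v_4], [v_1,v_2,v_6], [v_1,v_4,v_5]

giving chain groups C_0 ≅ Z^7, C_1 ≅ Z^12, C_2 ≅ Z^4.

Boundary ∂_1: C_1 → C_0 sends each edge [p,q] (with p < q) to q − p.
This gives a 7×12 integer matrix of rank 6; reducing to Smith normal form yields diagonal entries (1,1,1,1,1,1).

The boundary map ∂_2: C_2 → C_1 maps a triangle to the signed sum of its edges. For instance
  ∂[v_1,v_2,v_6] = [v_2,v_6] − [v_1,v_6] + [v_1,v_2],
  ∂[v_1,v_2,v_4] = [v_2,v_4] − [v_1,v_4] + [v_1,v_2].
The 12×4 boundary matrix has rank 4 and Smith normal form diag(1,1,1,1).

Computing H_k = (kernel of ∂_k) / (image of ∂_{k+1}):

  H_0: rank C_0 − rank ∂_1 = 7 − 6 = 1, and the invariant factors of ∂_1 are all 1, so H_0 ≅ Z.
  H_1: rank ker ∂_1 − rank ∂_2 = (12 − 6) − 4 = 2, and the invariant factors of ∂_2 are all 1, so H_1 ≅ Z^2.
  H_2: rank ker ∂_2 − rank ∂_3 = (4 − 4) − 0 = 0, and there is no ∂_3, so H_2 ≅ 0.

As a check, the Euler characteristic is 7 − 12 + 4 = -1, which agrees with 1 − 2 + 0 = -1.

H_0 = Z,  H_1 = Z^2,  H_2 = 0.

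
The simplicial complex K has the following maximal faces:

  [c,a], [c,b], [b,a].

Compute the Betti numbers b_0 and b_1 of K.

b_0 = 1, b_1 = 1.

K has 3 vertices, 3 edges.
rank ∂_0 = 0, rank ∂_1 = 2 ⇒ b_0 = 3 − 0 − 2 = 1; all invariant factors of ∂_1 are 1 so no torsion. So H_0 = Z.
rank ∂_1 = 2, rank ∂_2 = 0 ⇒ b_1 = 3 − 2 − 0 = 1. So H_1 = Z.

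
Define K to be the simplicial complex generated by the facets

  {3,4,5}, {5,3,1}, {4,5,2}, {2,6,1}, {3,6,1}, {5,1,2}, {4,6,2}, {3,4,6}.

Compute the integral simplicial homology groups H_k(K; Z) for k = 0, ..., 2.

H_0 ≅ Z,  H_1 = 0,  H_2 ≅ Z.

Order the vertices as 1 < 2 < 3 < 4 < 5 < 6. Listing each simplex with vertices in this order, K has dimension 2 with simplices:

  0-simplices (6): [1], [2], [3], [4], [5], [6]
  1-simplices (12): [1,2], [1,3], [1,5], [1,6], [2,4], [2,5], [2,6], [3,4], [3,5], [3,6], [4,5], [4,6]
  2-simplices (8): [1,2,5], [1,2,6], [1,3,5], [1,3,6], [2,4,5], [2,4,6], [3,4,5], [3,4,6]

Hence C_0 ≅ Z^6, C_1 ≅ Z^12, C_2 ≅ Z^8.

∂_1: C_1 → C_0 maps an edge to its endpoints' difference, ∂[p,q] = q − p.
The 6×12 boundary matrix has rank 5 and Smith normal form diag(1,1,1,1,1).

The boundary map ∂_2: C_2 → C_1 maps a triangle to the signed sum of its edges. For instance
  ∂[2,4,5] = [4,5] − [2,5] + [2,4],
  ∂[1,2,6] = [2,6] − [1,6] + [1,2].
The 12×8 boundary matrix has rank 7 and Smith normal form diag(1,1,1,1,1,1,1).

Now H_k = ker ∂_k / im ∂_{k+1}, so:

  H_0: rank C_0 − rank ∂_1 = 6 − 5 = 1, and the invariant factors of ∂_1 are all 1, so H_0 = Z.
  H_1: rank ker ∂_1 − rank ∂_2 = (12 − 5) − 7 = 0, and the invariant factors of ∂_2 are all 1, so H_1 = 0.
  H_2: rank ker ∂_2 − rank ∂_3 = (8 − 7) − 0 = 1, and there is no ∂_3, so H_2 = Z.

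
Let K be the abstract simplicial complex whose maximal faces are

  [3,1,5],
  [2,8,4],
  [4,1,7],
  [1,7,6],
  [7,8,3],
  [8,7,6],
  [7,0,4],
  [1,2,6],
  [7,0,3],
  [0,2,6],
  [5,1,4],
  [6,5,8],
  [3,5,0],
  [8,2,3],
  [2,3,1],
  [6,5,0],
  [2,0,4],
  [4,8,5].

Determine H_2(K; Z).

Take the total order 0 < 1 < 2 < 3 < 4 < 5 < 6 < 7 < 8 on the vertex set. Then K (dimension 2) consists of the simplices:

  0-simplices (9): [0], [1], [2], [3], [4], [5], [6], [7], [8]
  1-simplices (27): (27 of them)
  2-simplices (18): [0,2,4], [0,2,6], [0,3,5], [0,3,7], [0,4,7], [0,5,6], [1,2,3], [1,2,6], [1,3,5], [1,4,5], [1,4,7], [1,6,7], [2,3,8], [2,4,8], [3,7,8], [4,5,8], [5,6,8], [6,7,8]

so the chain groups are C_0 ≅ Z^9, C_1 ≅ Z^27, C_2 ≅ Z^18.

The boundary map ∂_1: C_1 → C_0 sends each edge [p,q] (with p < q) to q − p.
The resulting 9×27 matrix has rank 8, and its Smith normal form has invariant factors (1,1,1,1,1,1,1,1).

The boundary map ∂_2: C_2 → C_1 maps a triangle to the signed sum of its edges. For instance
  ∂[0,3,7] = [3,7] − [0,7] + [0,3],
  ∂[4,5,8] = [5,8] − [4,8] + [4,5].
As a 27×18 matrix over Z this has rank 17, with invariant factors (1,1,1,1,1,1,1,1,1,1,1,1,1,1,1,1,1).

From H_k ≅ ker(∂_k) / im(∂_{k+1}) we obtain:

  H_2: rank ker ∂_2 − rank ∂_3 = (18 − 17) − 0 = 1, and there is no ∂_3, so H_2 = Z.

(K is a triangulation of the torus T^2.)

H_2 = Z.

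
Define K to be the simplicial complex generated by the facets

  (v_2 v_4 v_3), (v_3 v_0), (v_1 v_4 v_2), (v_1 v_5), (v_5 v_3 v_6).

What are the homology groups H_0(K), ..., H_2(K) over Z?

Take the total order v_0 < v_1 < v_2 < v_3 < v_4 < v_5 < v_6 on the vertex set. Then K (dimension 2) consists of the simplices:

  0-simplices (7): [v_0], [v_1], [v_2], [v_3], [v_4], [v_5], [v_6]
  1-simplices (10): [v_0,v_3], [v_1,v_2], [v_1,v_4], [v_1,v_5], [v_2,v_3], [v_2,v_4], [v_3,v_4], [v_3,v_5], [v_3,v_6], [v_5,v_6]
  2-simplices (3): [v_1,v_2,v_4], [v_2,v_3,v_4], [v_3,v_5,v_6]

so the chain groups are C_0 ≅ Z^7, C_1 ≅ Z^10, C_2 ≅ Z^3.

Boundary ∂_1: C_1 → C_0 sends each edge [p,q] (with p < q) to q − p. For instance
  ∂[v_3,v_5] = [v_5] − [v_3].
The resulting 7×10 matrix has rank 6, and its Smith normal form has invariant factors (1,1,1,1,1,1).

∂_2: C_2 → C_1 sends each 2-simplex [p,q,r] to [q,r] − [p,r] + [p,q]. For instance
  ∂[v_3,v_5,v_6] = [v_5,v_6] − [v_3,v_6] + [v_3,v_5],
  ∂[v_1,v_2,v_4] = [v_2,v_4] − [v_1,v_4] + [v_1,v_2].
The resulting 10×3 matrix has rank 3, and its Smith normal form has invariant factors (1,1,1).

Computing H_k = (kernel of ∂_k) / (image of ∂_{k+1}):

  H_0: rank C_0 − rank ∂_1 = 7 − 6 = 1, and the invariant factors of ∂_1 are all 1, so H_0 = Z.
  H_1: rank ker ∂_1 − rank ∂_2 = (10 − 6) − 3 = 1, and the invariant factors of ∂_2 are all 1, so H_1 = Z.
  H_2: rank ker ∂_2 − rank ∂_3 = (3 − 3) − 0 = 0, and there is no ∂_3, so H_2 = 0.

H_0 ≅ Z,  H_1 ≅ Z,  H_2 = 0.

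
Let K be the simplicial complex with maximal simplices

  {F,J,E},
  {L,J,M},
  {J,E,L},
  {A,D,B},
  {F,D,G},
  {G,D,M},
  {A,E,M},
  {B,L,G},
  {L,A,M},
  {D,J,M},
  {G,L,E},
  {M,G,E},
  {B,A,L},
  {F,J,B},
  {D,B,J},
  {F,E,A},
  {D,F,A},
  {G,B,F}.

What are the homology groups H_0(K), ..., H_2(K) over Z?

Take the total order A < B < D < E < F < G < J < L < M on the vertex set. Then K (dimension 2) consists of the simplices:

  0-simplices (9): A, B, D, E, F, G, J, L, M
  1-simplices (27): AB, AD, AE, AF, AL, AM, BD, BF, BG, BJ, BL, DF, DG, DJ, DM, EF, EG, EJ, EL, EM, FG, FJ, GL, GM, JL, JM, LM
  2-simplices (18): ABD, ABL, ADF, AEF, AEM, ALM, BDJ, BFG, BFJ, BGL, DFG, DGM, DJM, EFJ, EGL, EGM, EJL, JLM

Hence C_0 ≅ Z^9, C_1 ≅ Z^27, C_2 ≅ Z^18.

Boundary ∂_1: C_1 → C_0 sends each edge [p,q] (with p < q) to q − p. For instance
  ∂EM = M − E.
As a 9×27 matrix over Z this has rank 8, with invariant factors (1,1,1,1,1,1,1,1).

Boundary ∂_2: C_2 → C_1 sends each 2-simplex [p,q,r] to [q,r] − [p,r] + [p,q]. For instance
  ∂BGL = GL − BL + BG,
  ∂AEM = EM − AM + AE.
The resulting 27×18 matrix has rank 18, and its Smith normal form has invariant factors (1,1,1,1,1,1,1,1,1,1,1,1,1,1,1,1,1,2).

Reading off H_k = ker ∂_k / im ∂_{k+1}:

  H_0: rank C_0 − rank ∂_1 = 9 − 8 = 1, and the invariant factors of ∂_1 are all 1, so H_0 = Z.
  H_1: rank ker ∂_1 − rank ∂_2 = (27 − 8) − 18 = 1, and ∂_2 has invariant factor 2 > 1, so H_1 = Z ⊕ Z_2.
  H_2: rank ker ∂_2 − rank ∂_3 = (18 − 18) − 0 = 0, and there is no ∂_3, so H_2 = 0.

(K is a triangulation of the Klein bottle.)

H_0 ≅ Z,  H_1 ≅ Z ⊕ Z_2,  H_2 = 0.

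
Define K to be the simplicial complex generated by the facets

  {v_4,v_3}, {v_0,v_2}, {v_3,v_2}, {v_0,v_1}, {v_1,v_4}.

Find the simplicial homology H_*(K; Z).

H_0 = Z,  H_1 = Z.

K has 5 vertices, 5 edges.
rank ∂_0 = 0, rank ∂_1 = 4 ⇒ b_0 = 5 − 0 − 4 = 1; all invariant factors of ∂_1 are 1 so no torsion. So H_0 = Z.
rank ∂_1 = 4, rank ∂_2 = 0 ⇒ b_1 = 5 − 4 − 0 = 1. So H_1 = Z.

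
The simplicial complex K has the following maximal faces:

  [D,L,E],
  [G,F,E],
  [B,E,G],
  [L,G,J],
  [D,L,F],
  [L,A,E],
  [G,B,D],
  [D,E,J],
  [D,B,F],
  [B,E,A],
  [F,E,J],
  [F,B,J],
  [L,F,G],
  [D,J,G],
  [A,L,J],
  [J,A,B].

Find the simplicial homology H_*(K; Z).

Take the total order A < B < D < E < F < G < J < L on the vertex set. Then K (dimension 2) consists of the simplices:

  0-simplices (8): A, B, D, E, F, G, J, L
  1-simplices (24): AB, AE, AJ, AL, BD, BE, BF, BG, BJ, DE, DF, DG, DJ, DL, EF, EG, EJ, EL, FG, FJ, FL, GJ, GL, JL
  2-simplices (16): ABE, ABJ, AEL, AJL, BDF, BDG, BEG, BFJ, DEJ, DEL, DFL, DGJ, EFG, EFJ, FGL, GJL

Hence C_0 ≅ Z^8, C_1 ≅ Z^24, C_2 ≅ Z^16.

Boundary ∂_1: C_1 → C_0 is given by ∂[p,q] = [q] − [p].
This gives a 8×24 integer matrix of rank 7; reducing to Smith normal form yields diagonal entries (1,1,1,1,1,1,1).

Boundary ∂_2: C_2 → C_1 maps a triangle to the signed sum of its edges. For instance
  ∂EFJ = FJ − EJ + EF,
  ∂ABE = BE − AE + AB.
This gives a 24×16 integer matrix of rank 15; reducing to Smith normal form yields diagonal entries (1,1,1,1,1,1,1,1,1,1,1,1,1,1,1).

From H_k ≅ ker(∂_k) / im(∂_{k+1}) we obtain:

  H_0: rank C_0 − rank ∂_1 = 8 − 7 = 1, and the invariant factors of ∂_1 are all 1, so H_0 ≅ Z.
  H_1: rank ker ∂_1 − rank ∂_2 = (24 − 7) − 15 = 2, and the invariant factors of ∂_2 are all 1, so H_1 ≅ Z^2.
  H_2: rank ker ∂_2 − rank ∂_3 = (16 − 15) − 0 = 1, and there is no ∂_3, so H_2 ≅ Z.

(K is a triangulation of the torus T^2.)

H_0 = Z,  H_1 = Z^2,  H_2 = Z.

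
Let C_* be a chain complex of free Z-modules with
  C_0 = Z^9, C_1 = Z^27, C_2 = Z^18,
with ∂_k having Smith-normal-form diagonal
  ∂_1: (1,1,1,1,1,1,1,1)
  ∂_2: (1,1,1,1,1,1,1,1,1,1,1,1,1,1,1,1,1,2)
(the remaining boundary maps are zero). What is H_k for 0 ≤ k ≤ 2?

H_0: b_0 = 9 − 0 − 8 = 1; torsion from ∂_1 factors > 1: none. So H_0 = Z.
H_1: b_1 = 27 − 8 − 18 = 1; torsion from ∂_2 factors > 1: [2]. So H_1 = Z ⊕ Z/2Z.
H_2: b_2 = 18 − 18 − 0 = 0; torsion from ∂_3 factors > 1: none. So H_2 = 0.

H_0 = Z,  H_1 = Z ⊕ Z/2Z,  H_2 = 0.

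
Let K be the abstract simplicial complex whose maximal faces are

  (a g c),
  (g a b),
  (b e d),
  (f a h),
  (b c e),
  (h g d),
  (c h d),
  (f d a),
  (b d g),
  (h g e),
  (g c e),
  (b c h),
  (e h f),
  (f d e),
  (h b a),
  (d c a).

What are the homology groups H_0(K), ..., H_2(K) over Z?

K has 8 vertices, 24 edges, 16 triangles.
rank ∂_0 = 0, rank ∂_1 = 7 ⇒ b_0 = 8 − 0 − 7 = 1; all invariant factors of ∂_1 are 1 so no torsion. So H_0 ≅ Z.
rank ∂_1 = 7, rank ∂_2 = 15 ⇒ b_1 = 24 − 7 − 15 = 2; all invariant factors of ∂_2 are 1 so no torsion. So H_1 ≅ Z^2.
rank ∂_2 = 15, rank ∂_3 = 0 ⇒ b_2 = 16 − 15 − 0 = 1. So H_2 ≅ Z.

H_0 = Z,  H_1 = Z^2,  H_2 = Z.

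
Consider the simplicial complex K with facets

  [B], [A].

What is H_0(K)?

H_0 = Z^2.

K has 2 vertices.
rank ∂_0 = 0, rank ∂_1 = 0 ⇒ b_0 = 2 − 0 − 0 = 2. So H_0 = Z^2.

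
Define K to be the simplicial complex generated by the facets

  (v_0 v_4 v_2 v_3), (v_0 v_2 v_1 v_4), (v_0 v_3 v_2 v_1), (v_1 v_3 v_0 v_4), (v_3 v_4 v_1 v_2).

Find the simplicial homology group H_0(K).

H_0 = Z.

Order the vertices as v_0 < v_1 < v_2 < v_3 < v_4. Listing each simplex with vertices in this order, K has dimension 3 with simplices:

  0-simplices (5): [v_0], [v_1], [v_2], [v_3], [v_4]
  1-simplices (10): [v_0,v_1], [v_0,v_2], [v_0,v_3], [v_0,v_4], [v_1,v_2], [v_1,v_3], [v_1,v_4], [v_2,v_3], [v_2,v_4], [v_3,v_4]
  2-simplices (10): [v_0,v_1,v_2], [v_0,v_1,v_3], [v_0,v_1,v_4], [v_0,v_2,v_3], [v_0,v_2,v_4], [v_0,v_3,v_4], [v_1,v_2,v_3], [v_1,v_2,v_4], [v_1,v_3,v_4], [v_2,v_3,v_4]
  3-simplices (5): [v_0,v_1,v_2,v_3], [v_0,v_1,v_2,v_4], [v_0,v_1,v_3,v_4], [v_0,v_2,v_3,v_4], [v_1,v_2,v_3,v_4]

giving chain groups C_0 ≅ Z^5, C_1 ≅ Z^10, C_2 ≅ Z^10, C_3 ≅ Z^5.

Boundary ∂_1: C_1 → C_0 maps an edge to its endpoints' difference, ∂[p,q] = q − p.
As a 5×10 matrix over Z this has rank 4, with invariant factors (1,1,1,1).

The boundary map ∂_2: C_2 → C_1 maps a triangle to the signed sum of its edges. For instance
  ∂[v_1,v_2,v_3] = [v_2,v_3] − [v_1,v_3] + [v_1,v_2],
  ∂[v_2,v_3,v_4] = [v_3,v_4] − [v_2,v_4] + [v_2,v_3].
The 10×10 boundary matrix has rank 6 and Smith normal form diag(1,1,1,1,1,1).

∂_3: C_3 → C_2 sends each 3-simplex σ to the alternating sum Σ_i (−1)^i (σ with its i-th vertex removed). For instance
  ∂[v_0,v_1,v_2,v_4] = [v_1,v_2,v_4] − [v_0,v_2,v_4] + [v_0,v_1,v_4] − [v_0,v_1,v_2],
  ∂[v_0,v_1,v_3,v_4] = [v_1,v_3,v_4] − [v_0,v_3,v_4] + [v_0,v_1,v_4] − [v_0,v_1,v_3].
The resulting 10×5 matrix has rank 4, and its Smith normal form has invariant factors (1,1,1,1).

Now H_k = ker ∂_k / im ∂_{k+1}, so:

  H_0: rank C_0 − rank ∂_1 = 5 − 4 = 1, and the invariant factors of ∂_1 are all 1, so H_0 = Z.

(K is a triangulation of the 3-sphere S^3.)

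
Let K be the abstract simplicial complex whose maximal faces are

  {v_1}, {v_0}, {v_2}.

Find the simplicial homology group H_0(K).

H_0 = Z^3.

K has 3 vertices.
rank ∂_0 = 0, rank ∂_1 = 0 ⇒ b_0 = 3 − 0 − 0 = 3. So H_0 = Z^3.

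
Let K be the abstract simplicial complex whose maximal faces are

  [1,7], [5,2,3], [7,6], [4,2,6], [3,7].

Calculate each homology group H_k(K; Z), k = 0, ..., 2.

K has 7 vertices, 9 edges, 2 triangles.
rank ∂_0 = 0, rank ∂_1 = 6 ⇒ b_0 = 7 − 0 − 6 = 1; all invariant factors of ∂_1 are 1 so no torsion. So H_0 = Z.
rank ∂_1 = 6, rank ∂_2 = 2 ⇒ b_1 = 9 − 6 − 2 = 1; all invariant factors of ∂_2 are 1 so no torsion. So H_1 = Z.
rank ∂_2 = 2, rank ∂_3 = 0 ⇒ b_2 = 2 − 2 − 0 = 0. So H_2 = 0.

H_0 ≅ Z,  H_1 ≅ Z,  H_2 = 0.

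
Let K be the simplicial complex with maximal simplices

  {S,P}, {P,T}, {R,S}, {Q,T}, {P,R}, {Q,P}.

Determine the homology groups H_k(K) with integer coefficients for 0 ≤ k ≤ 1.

K has 5 vertices, 6 edges.
rank ∂_0 = 0, rank ∂_1 = 4 ⇒ b_0 = 5 − 0 − 4 = 1; all invariant factors of ∂_1 are 1 so no torsion. So H_0 ≅ Z.
rank ∂_1 = 4, rank ∂_2 = 0 ⇒ b_1 = 6 − 4 − 0 = 2. So H_1 ≅ Z^2.

H_0 = Z,  H_1 = Z^2.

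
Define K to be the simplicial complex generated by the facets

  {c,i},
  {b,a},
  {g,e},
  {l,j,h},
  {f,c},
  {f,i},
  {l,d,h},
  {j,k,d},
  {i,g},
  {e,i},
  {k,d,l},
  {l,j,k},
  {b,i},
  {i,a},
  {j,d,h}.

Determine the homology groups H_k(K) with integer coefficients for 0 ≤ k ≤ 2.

H_0 ≅ Z^2,  H_1 ≅ Z^3,  H_2 ≅ Z.

We work with the vertex ordering a < b < c < d < e < f < g < h < i < j < k < l. The simplices of K, each written with vertices in increasing order, are:

  0-simplices (12): a, b, c, d, e, f, g, h, i, j, k, l
  1-simplices (18): ab, ai, bi, cf, ci, dh, dj, dk, dl, eg, ei, fi, gi, hj, hl, jk, jl, kl
  2-simplices (6): dhj, dhl, djk, dkl, hjl, jkl

Hence C_0 ≅ Z^12, C_1 ≅ Z^18, C_2 ≅ Z^6.

∂_1: C_1 → C_0 sends each edge [p,q] (with p < q) to q − p. For instance
  ∂dk = k − d.
As a 12×18 matrix over Z this has rank 10, with invariant factors (1,1,1,1,1,1,1,1,1,1).

Boundary ∂_2: C_2 → C_1 acts by ∂[p,q,r] = [q,r] − [p,r] + [p,q]. For instance
  ∂dhj = hj − dj + dh,
  ∂jkl = kl − jl + jk.
This gives a 18×6 integer matrix of rank 5; reducing to Smith normal form yields diagonal entries (1,1,1,1,1).

Reading off H_k = ker ∂_k / im ∂_{k+1}:

  H_0: rank C_0 − rank ∂_1 = 12 − 10 = 2, and the invariant factors of ∂_1 are all 1, so H_0 = Z^2.
  H_1: rank ker ∂_1 − rank ∂_2 = (18 − 10) − 5 = 3, and the invariant factors of ∂_2 are all 1, so H_1 = Z^3.
  H_2: rank ker ∂_2 − rank ∂_3 = (6 − 5) − 0 = 1, and there is no ∂_3, so H_2 = Z.

As a check, the Euler characteristic is 12 − 18 + 6 = 0, which agrees with 2 − 3 + 1 = 0.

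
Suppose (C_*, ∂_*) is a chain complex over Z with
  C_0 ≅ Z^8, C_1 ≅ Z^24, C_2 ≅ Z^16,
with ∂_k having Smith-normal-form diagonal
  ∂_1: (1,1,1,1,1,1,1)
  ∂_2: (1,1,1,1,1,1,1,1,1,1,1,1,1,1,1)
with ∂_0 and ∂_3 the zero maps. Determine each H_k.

H_0 = Z,  H_1 = Z^2,  H_2 = Z.

H_0: b_0 = 8 − 0 − 7 = 1; torsion from ∂_1 factors > 1: none. So H_0 = Z.
H_1: b_1 = 24 − 7 − 15 = 2; torsion from ∂_2 factors > 1: none. So H_1 = Z^2.
H_2: b_2 = 16 − 15 − 0 = 1; torsion from ∂_3 factors > 1: none. So H_2 = Z.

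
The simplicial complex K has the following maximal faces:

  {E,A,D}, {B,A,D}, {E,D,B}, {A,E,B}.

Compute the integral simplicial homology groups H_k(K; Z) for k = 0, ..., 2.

H_0 = Z,  H_1 = 0,  H_2 = Z.

Order the vertices as A < B < D < E. Listing each simplex with vertices in this order, K has dimension 2 with simplices:

  0-simplices (4): A, B, D, E
  1-simplices (6): AB, AD, AE, BD, BE, DE
  2-simplices (4): ABD, ABE, ADE, BDE

giving chain groups C_0 ≅ Z^4, C_1 ≅ Z^6, C_2 ≅ Z^4.

The boundary map ∂_1: C_1 → C_0 sends each edge [p,q] (with p < q) to q − p.
As a 4×6 matrix over Z this has rank 3, with invariant factors (1,1,1).

The boundary map ∂_2: C_2 → C_1 sends each 2-simplex [p,q,r] to [q,r] − [p,r] + [p,q]. For instance
  ∂ADE = DE − AE + AD,
  ∂BDE = DE − BE + BD.
The 6×4 boundary matrix has rank 3 and Smith normal form diag(1,1,1).

Now H_k = ker ∂_k / im ∂_{k+1}, so:

  H_0: rank C_0 − rank ∂_1 = 4 − 3 = 1, and the invariant factors of ∂_1 are all 1, so H_0 ≅ Z.
  H_1: rank ker ∂_1 − rank ∂_2 = (6 − 3) − 3 = 0, and the invariant factors of ∂_2 are all 1, so H_1 ≅ 0.
  H_2: rank ker ∂_2 − rank ∂_3 = (4 − 3) − 0 = 1, and there is no ∂_3, so H_2 ≅ Z.

(K is a triangulation of the 2-sphere S^2.)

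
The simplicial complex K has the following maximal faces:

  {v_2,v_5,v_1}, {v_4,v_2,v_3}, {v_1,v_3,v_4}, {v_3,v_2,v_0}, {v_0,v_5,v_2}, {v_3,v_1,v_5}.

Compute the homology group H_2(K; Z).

H_2 ≅ 0.

We work with the vertex ordering v_0 < v_1 < v_2 < v_3 < v_4 < v_5. The simplices of K, each written with vertices in increasing order, are:

  0-simplices (6): [v_0], [v_1], [v_2], [v_3], [v_4], [v_5]
  1-simplices (12): [v_0,v_2], [v_0,v_3], [v_0,v_5], [v_1,v_2], [v_1,v_3], [v_1,v_4], [v_1,v_5], [v_2,v_3], [v_2,v_4], [v_2,v_5], [v_3,v_4], [v_3,v_5]
  2-simplices (6): [v_0,v_2,v_3], [v_0,v_2,v_5], [v_1,v_2,v_5], [v_1,v_3,v_4], [v_1,v_3,v_5], [v_2,v_3,v_4]

giving chain groups C_0 ≅ Z^6, C_1 ≅ Z^12, C_2 ≅ Z^6.

The boundary map ∂_1: C_1 → C_0 sends each edge [p,q] (with p < q) to q − p. For instance
  ∂[v_0,v_2] = [v_2] − [v_0].
The resulting 6×12 matrix has rank 5, and its Smith normal form has invariant factors (1,1,1,1,1).

∂_2: C_2 → C_1 sends each 2-simplex [p,q,r] to [q,r] − [p,r] + [p,q]. For instance
  ∂[v_1,v_3,v_4] = [v_3,v_4] − [v_1,v_4] + [v_1,v_3],
  ∂[v_0,v_2,v_3] = [v_2,v_3] − [v_0,v_3] + [v_0,v_2].
As a 12×6 matrix over Z this has rank 6, with invariant factors (1,1,1,1,1,1).

Computing H_k = (kernel of ∂_k) / (image of ∂_{k+1}):

  H_2: rank ker ∂_2 − rank ∂_3 = (6 − 6) − 0 = 0, and there is no ∂_3, so H_2 = 0.

(K is a triangulation of the cylinder S^1 x I.)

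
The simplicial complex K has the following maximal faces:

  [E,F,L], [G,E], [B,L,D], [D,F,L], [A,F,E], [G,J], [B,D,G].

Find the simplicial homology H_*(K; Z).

Order the vertices as A < B < D < E < F < G < J < L. Listing each simplex with vertices in this order, K has dimension 2 with simplices:

  0-simplices (8): A, B, D, E, F, G, J, L
  1-simplices (13): AE, AF, BD, BG, BL, DF, DG, DL, EF, EG, EL, FL, GJ
  2-simplices (5): AEF, BDG, BDL, DFL, EFL

so the chain groups are C_0 ≅ Z^8, C_1 ≅ Z^13, C_2 ≅ Z^5.

Boundary ∂_1: C_1 → C_0 is given by ∂[p,q] = [q] − [p].
As a 8×13 matrix over Z this has rank 7, with invariant factors (1,1,1,1,1,1,1).

Boundary ∂_2: C_2 → C_1 maps a triangle to the signed sum of its edges. For instance
  ∂DFL = FL − DL + DF,
  ∂AEF = EF − AF + AE.
The 13×5 boundary matrix has rank 5 and Smith normal form diag(1,1,1,1,1).

Computing H_k = (kernel of ∂_k) / (image of ∂_{k+1}):

  H_0: rank C_0 − rank ∂_1 = 8 − 7 = 1, and the invariant factors of ∂_1 are all 1, so H_0 = Z.
  H_1: rank ker ∂_1 − rank ∂_2 = (13 − 7) − 5 = 1, and the invariant factors of ∂_2 are all 1, so H_1 = Z.
  H_2: rank ker ∂_2 − rank ∂_3 = (5 − 5) − 0 = 0, and there is no ∂_3, so H_2 = 0.

H_0 = Z,  H_1 = Z,  H_2 = 0.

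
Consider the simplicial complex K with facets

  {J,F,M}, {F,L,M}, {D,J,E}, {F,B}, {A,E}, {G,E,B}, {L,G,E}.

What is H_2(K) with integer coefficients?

H_2 = 0.

Fix the vertex order A < B < D < E < F < G < J < L < M and write every simplex with vertices in increasing order. Then dim K = 2 and the simplices of K are:

  0-simplices (9): A, B, D, E, F, G, J, L, M
  1-simplices (15): AE, BE, BF, BG, DE, DJ, EG, EJ, EL, FJ, FL, FM, GL, JM, LM
  2-simplices (5): BEG, DEJ, EGL, FJM, FLM

giving chain groups C_0 ≅ Z^9, C_1 ≅ Z^15, C_2 ≅ Z^5.

Boundary ∂_1: C_1 → C_0 is given by ∂[p,q] = [q] − [p]. For instance
  ∂JM = M − J.
The 9×15 boundary matrix has rank 8 and Smith normal form diag(1,1,1,1,1,1,1,1).

The boundary map ∂_2: C_2 → C_1 sends each 2-simplex [p,q,r] to [q,r] − [p,r] + [p,q]. For instance
  ∂BEG = EG − BG + BE,
  ∂FJM = JM − FM + FJ.
This gives a 15×5 integer matrix of rank 5; reducing to Smith normal form yields diagonal entries (1,1,1,1,1).

Now H_k = ker ∂_k / im ∂_{k+1}, so:

  H_2: rank ker ∂_2 − rank ∂_3 = (5 − 5) − 0 = 0, and there is no ∂_3, so H_2 ≅ 0.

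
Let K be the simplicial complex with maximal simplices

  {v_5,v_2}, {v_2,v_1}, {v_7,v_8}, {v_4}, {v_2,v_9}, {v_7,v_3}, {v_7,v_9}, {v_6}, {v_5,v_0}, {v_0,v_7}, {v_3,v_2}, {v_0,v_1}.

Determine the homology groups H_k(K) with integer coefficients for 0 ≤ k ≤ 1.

H_0 = Z^3,  H_1 = Z^3.

K has 10 vertices, 10 edges.
rank ∂_0 = 0, rank ∂_1 = 7 ⇒ b_0 = 10 − 0 − 7 = 3; all invariant factors of ∂_1 are 1 so no torsion. So H_0 = Z^3.
rank ∂_1 = 7, rank ∂_2 = 0 ⇒ b_1 = 10 − 7 − 0 = 3. So H_1 = Z^3.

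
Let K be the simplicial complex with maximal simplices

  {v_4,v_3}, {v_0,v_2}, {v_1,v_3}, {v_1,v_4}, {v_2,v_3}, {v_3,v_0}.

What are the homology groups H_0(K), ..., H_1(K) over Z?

Fix the vertex order v_0 < v_1 < v_2 < v_3 < v_4 and write every simplex with vertices in increasing order. Then dim K = 1 and the simplices of K are:

  0-simplices (5): [v_0], [v_1], [v_2], [v_3], [v_4]
  1-simplices (6): [v_0,v_2], [v_0,v_3], [v_1,v_3], [v_1,v_4], [v_2,v_3], [v_3,v_4]

Hence C_0 ≅ Z^5, C_1 ≅ Z^6.

The boundary map ∂_1: C_1 → C_0 maps an edge to its endpoints' difference, ∂[p,q] = q − p.
As a 5×6 matrix over Z this has rank 4, with invariant factors (1,1,1,1).

Computing H_k = (kernel of ∂_k) / (image of ∂_{k+1}):

  H_0: rank C_0 − rank ∂_1 = 5 − 4 = 1, and the invariant factors of ∂_1 are all 1, so H_0 ≅ Z.
  H_1: rank ker ∂_1 − rank ∂_2 = (6 − 4) − 0 = 2, and there is no ∂_2, so H_1 ≅ Z^2.

As a check, the Euler characteristic is 5 − 6 = -1, which agrees with 1 − 2 = -1.

H_0 ≅ Z,  H_1 ≅ Z^2.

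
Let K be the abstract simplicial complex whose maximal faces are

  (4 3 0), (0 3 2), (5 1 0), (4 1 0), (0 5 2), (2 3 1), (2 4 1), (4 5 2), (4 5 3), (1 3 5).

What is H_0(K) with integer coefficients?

Order the vertices as 0 < 1 < 2 < 3 < 4 < 5. Listing each simplex with vertices in this order, K has dimension 2 with simplices:

  0-simplices (6): [0], [1], [2], [3], [4], [5]
  1-simplices (15): [0,1], [0,2], [0,3], [0,4], [0,5], [1,2], [1,3], [1,4], [1,5], [2,3], [2,4], [2,5], [3,4], [3,5], [4,5]
  2-simplices (10): [0,1,4], [0,1,5], [0,2,3], [0,2,5], [0,3,4], [1,2,3], [1,2,4], [1,3,5], [2,4,5], [3,4,5]

Hence C_0 ≅ Z^6, C_1 ≅ Z^15, C_2 ≅ Z^10.

Boundary ∂_1: C_1 → C_0 sends each edge [p,q] (with p < q) to q − p. For instance
  ∂[1,3] = [3] − [1].
This gives a 6×15 integer matrix of rank 5; reducing to Smith normal form yields diagonal entries (1,1,1,1,1).

Boundary ∂_2: C_2 → C_1 acts by ∂[p,q,r] = [q,r] − [p,r] + [p,q]. For instance
  ∂[1,2,3] = [2,3] − [1,3] + [1,2],
  ∂[1,3,5] = [3,5] − [1,5] + [1,3].
This gives a 15×10 integer matrix of rank 10; reducing to Smith normal form yields diagonal entries (1,1,1,1,1,1,1,1,1,2).

From H_k ≅ ker(∂_k) / im(∂_{k+1}) we obtain:

  H_0: rank C_0 − rank ∂_1 = 6 − 5 = 1, and the invariant factors of ∂_1 are all 1, so H_0 = Z.

H_0 = Z.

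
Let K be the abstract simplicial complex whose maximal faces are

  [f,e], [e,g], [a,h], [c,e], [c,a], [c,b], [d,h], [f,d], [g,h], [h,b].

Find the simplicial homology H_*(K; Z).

H_0 ≅ Z,  H_1 ≅ Z^3.

Fix the vertex order a < b < c < d < e < f < g < h and write every simplex with vertices in increasing order. Then dim K = 1 and the simplices of K are:

  0-simplices (8): a, b, c, d, e, f, g, h
  1-simplices (10): ac, ah, bc, bh, ce, df, dh, ef, eg, gh

giving chain groups C_0 ≅ Z^8, C_1 ≅ Z^10.

The boundary map ∂_1: C_1 → C_0 sends each edge [p,q] (with p < q) to q − p. For instance
  ∂ah = h − a.
This gives a 8×10 integer matrix of rank 7; reducing to Smith normal form yields diagonal entries (1,1,1,1,1,1,1).

Now H_k = ker ∂_k / im ∂_{k+1}, so:

  H_0: rank C_0 − rank ∂_1 = 8 − 7 = 1, and the invariant factors of ∂_1 are all 1, so H_0 = Z.
  H_1: rank ker ∂_1 − rank ∂_2 = (10 − 7) − 0 = 3, and there is no ∂_2, so H_1 = Z^3.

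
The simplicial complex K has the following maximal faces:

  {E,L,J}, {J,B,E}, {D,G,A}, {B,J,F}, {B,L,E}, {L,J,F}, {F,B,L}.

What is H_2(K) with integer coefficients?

H_2 = Z.

Take the total order A < B < D < E < F < G < J < L on the vertex set. Then K (dimension 2) consists of the simplices:

  0-simplices (8): A, B, D, E, F, G, J, L
  1-simplices (12): AD, AG, BE, BF, BJ, BL, DG, EJ, EL, FJ, FL, JL
  2-simplices (7): ADG, BEJ, BEL, BFJ, BFL, EJL, FJL

giving chain groups C_0 ≅ Z^8, C_1 ≅ Z^12, C_2 ≅ Z^7.

Boundary ∂_1: C_1 → C_0 sends each edge [p,q] (with p < q) to q − p.
This gives a 8×12 integer matrix of rank 6; reducing to Smith normal form yields diagonal entries (1,1,1,1,1,1).

Boundary ∂_2: C_2 → C_1 acts by ∂[p,q,r] = [q,r] − [p,r] + [p,q]. For instance
  ∂EJL = JL − EL + EJ,
  ∂BFL = FL − BL + BF.
The resulting 12×7 matrix has rank 6, and its Smith normal form has invariant factors (1,1,1,1,1,1).

Computing H_k = (kernel of ∂_k) / (image of ∂_{k+1}):

  H_2: rank ker ∂_2 − rank ∂_3 = (7 − 6) − 0 = 1, and there is no ∂_3, so H_2 = Z.

(K is a triangulation of the disjoint union of the 2-sphere S^2 and the 2-simplex.)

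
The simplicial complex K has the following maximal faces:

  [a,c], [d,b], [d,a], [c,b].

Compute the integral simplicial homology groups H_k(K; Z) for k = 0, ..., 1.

H_0 ≅ Z,  H_1 ≅ Z.

Take the total order a < b < c < d on the vertex set. Then K (dimension 1) consists of the simplices:

  0-simplices (4): a, b, c, d
  1-simplices (4): ac, ad, bc, bd

giving chain groups C_0 ≅ Z^4, C_1 ≅ Z^4.

∂_1: C_1 → C_0 sends each edge [p,q] (with p < q) to q − p.
The resulting 4×4 matrix has rank 3, and its Smith normal form has invariant factors (1,1,1).

Computing H_k = (kernel of ∂_k) / (image of ∂_{k+1}):

  H_0: rank C_0 − rank ∂_1 = 4 − 3 = 1, and the invariant factors of ∂_1 are all 1, so H_0 ≅ Z.
  H_1: rank ker ∂_1 − rank ∂_2 = (4 − 3) − 0 = 1, and there is no ∂_2, so H_1 ≅ Z.

As a check, the Euler characteristic is 4 − 4 = 0, which agrees with 1 − 1 = 0.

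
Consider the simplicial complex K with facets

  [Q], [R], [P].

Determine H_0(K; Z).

H_0 = Z^3.

We work with the vertex ordering P < Q < R. The simplices of K, each written with vertices in increasing order, are:

  0-simplices (3): P, Q, R

so the chain groups are C_0 ≅ Z^3.

Now H_k = ker ∂_k / im ∂_{k+1}, so:

  H_0: rank C_0 − rank ∂_1 = 3 − 0 = 3, and there is no ∂_1, so H_0 = Z^3.

(K is a triangulation of a set of 3 points.)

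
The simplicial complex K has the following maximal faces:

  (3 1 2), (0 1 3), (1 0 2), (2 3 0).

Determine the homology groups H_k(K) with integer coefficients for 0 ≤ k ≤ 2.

K has 4 vertices, 6 edges, 4 triangles.
rank ∂_0 = 0, rank ∂_1 = 3 ⇒ b_0 = 4 − 0 − 3 = 1; all invariant factors of ∂_1 are 1 so no torsion. So H_0 ≅ Z.
rank ∂_1 = 3, rank ∂_2 = 3 ⇒ b_1 = 6 − 3 − 3 = 0; all invariant factors of ∂_2 are 1 so no torsion. So H_1 ≅ 0.
rank ∂_2 = 3, rank ∂_3 = 0 ⇒ b_2 = 4 − 3 − 0 = 1. So H_2 ≅ Z.

H_0 = Z,  H_1 = 0,  H_2 = Z.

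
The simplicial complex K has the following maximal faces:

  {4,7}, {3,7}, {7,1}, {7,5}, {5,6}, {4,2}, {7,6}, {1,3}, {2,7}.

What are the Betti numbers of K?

b_0 = 1, b_1 = 3.

We work with the vertex ordering 1 < 2 < 3 < 4 < 5 < 6 < 7. The simplices of K, each written with vertices in increasing order, are:

  0-simplices (7): [1], [2], [3], [4], [5], [6], [7]
  1-simplices (9): [1,3], [1,7], [2,4], [2,7], [3,7], [4,7], [5,6], [5,7], [6,7]

giving chain groups C_0 ≅ Z^7, C_1 ≅ Z^9.

The boundary map ∂_1: C_1 → C_0 sends each edge [p,q] (with p < q) to q − p.
The 7×9 boundary matrix has rank 6 and Smith normal form diag(1,1,1,1,1,1).

From H_k ≅ ker(∂_k) / im(∂_{k+1}) we obtain:

  H_0: rank C_0 − rank ∂_1 = 7 − 6 = 1, and the invariant factors of ∂_1 are all 1, so H_0 ≅ Z.
  H_1: rank ker ∂_1 − rank ∂_2 = (9 − 6) − 0 = 3, and there is no ∂_2, so H_1 ≅ Z^3.

Hence the Betti numbers are b_0 = 1, b_1 = 3.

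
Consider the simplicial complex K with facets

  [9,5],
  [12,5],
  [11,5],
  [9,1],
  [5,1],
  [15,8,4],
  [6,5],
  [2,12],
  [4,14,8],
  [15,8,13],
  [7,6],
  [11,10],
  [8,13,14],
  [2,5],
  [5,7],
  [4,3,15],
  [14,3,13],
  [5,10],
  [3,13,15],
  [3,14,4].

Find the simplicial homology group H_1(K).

H_1 ≅ Z^4.

Take the total order 1 < 2 < 3 < 4 < 5 < 6 < 7 < 8 < 9 < 10 < 11 < 12 < 13 < 14 < 15 on the vertex set. Then K (dimension 2) consists of the simplices:

  0-simplices (15): [1], [2], [3], [4], [5], [6], [7], [8], [9], [10], [11], [12], [13], [14], [15]
  1-simplices (24): (24 of them)
  2-simplices (8): [3,4,14], [3,4,15], [3,13,14], [3,13,15], [4,8,14], [4,8,15], [8,13,14], [8,13,15]

giving chain groups C_0 ≅ Z^15, C_1 ≅ Z^24, C_2 ≅ Z^8.

Boundary ∂_1: C_1 → C_0 maps an edge to its endpoints' difference, ∂[p,q] = q − p.
The resulting 15×24 matrix has rank 13, and its Smith normal form has invariant factors (1,1,1,1,1,1,1,1,1,1,1,1,1).

The boundary map ∂_2: C_2 → C_1 acts by ∂[p,q,r] = [q,r] − [p,r] + [p,q]. For instance
  ∂[3,4,15] = [4,15] − [3,15] + [3,4],
  ∂[3,13,15] = [13,15] − [3,15] + [3,13].
This gives a 24×8 integer matrix of rank 7; reducing to Smith normal form yields diagonal entries (1,1,1,1,1,1,1).

Computing H_k = (kernel of ∂_k) / (image of ∂_{k+1}):

  H_1: rank ker ∂_1 − rank ∂_2 = (24 − 13) − 7 = 4, and the invariant factors of ∂_2 are all 1, so H_1 ≅ Z^4.

(K is a triangulation of the disjoint union of a wedge of 4 circles and the 2-sphere S^2.)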